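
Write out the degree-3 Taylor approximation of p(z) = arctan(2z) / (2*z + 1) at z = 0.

16*z^3/3 - 4*z^2 + 2*z

Expand 1/(denominator) as a geometric series and multiply by the numerator's series.
[z^0] = 0;  [z^1] = 2;  [z^2] = -4;  [z^3] = 16/3.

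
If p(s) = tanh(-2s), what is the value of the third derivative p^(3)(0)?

Differentiate repeatedly and evaluate at the center.
From the series, [s^3] p = 8/3; multiply by 3! = 6 to get 16.

16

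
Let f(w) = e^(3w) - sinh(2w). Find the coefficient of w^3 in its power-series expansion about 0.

19/6

Combine the two series term by term.
f(0) = 1
f′(0) = 1
f′′(0) = 9
f′′′(0) = 19
Then c_k = f^(k)(0)/k! gives each Taylor coefficient.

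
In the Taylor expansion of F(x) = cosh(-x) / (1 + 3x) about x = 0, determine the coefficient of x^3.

-57/2

Multiply the two series term by term and collect like powers.
So c_3 = F′′′(0)/3! = -57/2.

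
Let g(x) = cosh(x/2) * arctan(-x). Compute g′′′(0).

5/4

Multiply the two series term by term and collect like powers.
The coefficient of x^3 in the expansion is 5/24, so g′′′(0) = 3! * (5/24) = 5/4.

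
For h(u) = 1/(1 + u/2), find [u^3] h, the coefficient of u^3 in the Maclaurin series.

Apply the Taylor formula c_k = f^(k)(a)/k!.
[u^0] = 1;  [u^1] = -1/2;  [u^2] = 1/4;  [u^3] = -1/8.

-1/8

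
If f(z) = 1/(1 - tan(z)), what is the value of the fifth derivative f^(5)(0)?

Let u equal the inner series; expand the outer function in u and truncate.
From the series, [z^5] f = 32/15; multiply by 5! = 120 to get 256.

256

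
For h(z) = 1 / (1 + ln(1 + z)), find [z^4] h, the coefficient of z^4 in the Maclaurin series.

Expand as Σ (-1)^k u^k with u equal to the inner function's series.
h(0) = 1
h′(0) = -1
h′′(0) = 3
h′′′(0) = -14
h^(4)(0) = 88
Then c_k = h^(k)(0)/k! gives each Taylor coefficient.

11/3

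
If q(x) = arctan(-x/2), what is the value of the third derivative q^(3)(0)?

Differentiate repeatedly and evaluate at the center.
From the series, [x^3] q = 1/24; multiply by 3! = 6 to get 1/4.

1/4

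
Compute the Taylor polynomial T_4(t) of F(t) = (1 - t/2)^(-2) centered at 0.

F(0) = 1
F′(0) = 1
F′′(0) = 3/2
F′′′(0) = 3
F^(4)(0) = 15/2

5*t^4/16 + t^3/2 + 3*t^2/4 + t + 1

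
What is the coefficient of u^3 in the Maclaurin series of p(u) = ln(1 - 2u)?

p(0) = 0
p′(0) = -2
p′′(0) = -4
p′′′(0) = -16
So c_3 = p′′′(0)/3! = -8/3.

-8/3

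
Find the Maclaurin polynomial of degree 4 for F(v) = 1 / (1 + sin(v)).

2*v^4/3 - 5*v^3/6 + v^2 - v + 1

Use the geometric series for the reciprocal, then substitute.
[v^0] = 1;  [v^1] = -1;  [v^2] = 1;  [v^3] = -5/6;  [v^4] = 2/3.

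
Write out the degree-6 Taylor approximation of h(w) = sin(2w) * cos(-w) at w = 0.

61*w^5/60 - 7*w^3/3 + 2*w

Take the Cauchy product of the two expansions.
h(0) = 0
h′(0) = 2
h′′(0) = 0
h′′′(0) = -14
h^(4)(0) = 0
h^(5)(0) = 122
h^(6)(0) = 0
The Taylor polynomial is Σ h^(k)(0)/k! · w^k.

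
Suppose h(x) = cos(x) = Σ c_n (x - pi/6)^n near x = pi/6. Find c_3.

1/12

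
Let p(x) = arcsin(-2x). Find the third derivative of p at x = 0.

From the series, [x^3] p = -4/3; multiply by 3! = 6 to get -8.

-8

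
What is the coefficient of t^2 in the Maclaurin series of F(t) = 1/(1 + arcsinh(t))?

1

Plug the Maclaurin series of the inner function into that of the outer and collect terms.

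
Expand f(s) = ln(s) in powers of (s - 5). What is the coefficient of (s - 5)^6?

-1/93750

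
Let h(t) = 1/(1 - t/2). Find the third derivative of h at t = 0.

Use the known series and substitute for the argument.
The coefficient of t^3 in the expansion is 1/8, so h′′′(0) = 3! * (1/8) = 3/4.

3/4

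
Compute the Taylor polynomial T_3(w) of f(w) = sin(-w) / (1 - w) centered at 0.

-5*w^3/6 - w^2 - w

Write out both Maclaurin series and multiply, keeping only the needed powers.
f(0) = 0
f′(0) = -1
f′′(0) = -2
f′′′(0) = -5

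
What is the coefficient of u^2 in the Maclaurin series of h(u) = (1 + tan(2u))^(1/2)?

-1/2

Plug the Maclaurin series of the inner function into that of the outer and collect terms.
[u^0] = 1;  [u^1] = 1;  [u^2] = -1/2.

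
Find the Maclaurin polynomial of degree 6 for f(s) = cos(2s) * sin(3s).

521*s^5/40 - 21*s^3/2 + 3*s

Expand each factor separately, then convolve coefficients.
[s^0] = 0;  [s^1] = 3;  [s^2] = 0;  [s^3] = -21/2;  [s^4] = 0;  [s^5] = 521/40;  [s^6] = 0.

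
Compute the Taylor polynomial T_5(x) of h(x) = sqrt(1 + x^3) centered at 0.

x^3/2 + 1

h(0) = 1
h′(0) = 0
h′′(0) = 0
h′′′(0) = 3
h^(4)(0) = 0
h^(5)(0) = 0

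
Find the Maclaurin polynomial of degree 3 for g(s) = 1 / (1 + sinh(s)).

Write 1/(1+u) = 1 - u + u^2 - u^3 + ... and substitute the series for u.
[s^0] = 1;  [s^1] = -1;  [s^2] = 1;  [s^3] = -7/6.

-7*s^3/6 + s^2 - s + 1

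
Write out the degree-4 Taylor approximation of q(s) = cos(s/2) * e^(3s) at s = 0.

Take the Cauchy product of the two expansions.

1081*s^4/384 + 33*s^3/8 + 35*s^2/8 + 3*s + 1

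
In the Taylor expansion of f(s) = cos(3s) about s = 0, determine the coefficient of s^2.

f(0) = 1
f′(0) = 0
f′′(0) = -9
The Taylor polynomial is Σ f^(k)(0)/k! · s^k.

-9/2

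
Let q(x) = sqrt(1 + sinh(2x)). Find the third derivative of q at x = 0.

7

Compose series: expand the inner function first, then feed it into the outer expansion.
From the series, [x^3] q = 7/6; multiply by 3! = 6 to get 7.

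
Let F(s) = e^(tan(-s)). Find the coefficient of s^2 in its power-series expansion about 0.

1/2

Substitute the inner expansion into the outer series and collect powers.
F(0) = 1
F′(0) = -1
F′′(0) = 1
So c_2 = F′′(0)/2! = 1/2.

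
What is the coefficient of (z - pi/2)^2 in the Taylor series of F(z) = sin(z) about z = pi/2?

-1/2

Compute the successive derivatives at the expansion point and divide by k!.
F(pi/2) = 1
F′(pi/2) = 0
F′′(pi/2) = -1
So c_2 = F′′(pi/2)/2! = -1/2.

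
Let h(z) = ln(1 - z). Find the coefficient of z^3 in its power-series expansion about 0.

h(0) = 0
h′(0) = -1
h′′(0) = -1
h′′′(0) = -2
Then c_k = h^(k)(0)/k! gives each Taylor coefficient.

-1/3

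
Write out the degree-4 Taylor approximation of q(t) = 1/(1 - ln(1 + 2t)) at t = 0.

Compose series: expand the inner function first, then feed it into the outer expansion.

8*t^4/3 + 8*t^3/3 + 2*t^2 + 2*t + 1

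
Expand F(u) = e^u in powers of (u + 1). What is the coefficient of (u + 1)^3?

e^(-1)/6

F(-1) = e^(-1)
F′(-1) = e^(-1)
F′′(-1) = e^(-1)
F′′′(-1) = e^(-1)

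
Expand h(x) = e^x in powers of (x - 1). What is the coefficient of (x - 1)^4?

e/24

[(x - 1)^0] = e;  [(x - 1)^1] = e;  [(x - 1)^2] = e/2;  [(x - 1)^3] = e/6;  [(x - 1)^4] = e/24.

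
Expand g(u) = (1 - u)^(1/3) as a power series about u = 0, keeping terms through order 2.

g(0) = 1
g′(0) = -1/3
g′′(0) = -2/9

-u^2/9 - u/3 + 1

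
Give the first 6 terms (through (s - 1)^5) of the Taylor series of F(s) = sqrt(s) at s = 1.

7*(s - 1)^5/256 - 5*(s - 1)^4/128 + (s - 1)^3/16 - (s - 1)^2/8 + (s - 1)/2 + 1

Use the known series and substitute for the argument.
F(1) = 1
F′(1) = 1/2
F′′(1) = -1/4
F′′′(1) = 3/8
F^(4)(1) = -15/16
F^(5)(1) = 105/32
Then c_k = F^(k)(1)/k! gives each Taylor coefficient.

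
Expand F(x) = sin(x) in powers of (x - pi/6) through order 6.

Use the known series and substitute for the argument.
[(x - pi/6)^0] = 1/2;  [(x - pi/6)^1] = sqrt(3)/2;  [(x - pi/6)^2] = -1/4;  [(x - pi/6)^3] = -sqrt(3)/12;  [(x - pi/6)^4] = 1/48;  [(x - pi/6)^5] = sqrt(3)/240;  [(x - pi/6)^6] = -1/1440.

-(x - pi/6)^6/1440 + sqrt(3)*(x - pi/6)^5/240 + (x - pi/6)^4/48 - sqrt(3)*(x - pi/6)^3/12 - (x - pi/6)^2/4 + sqrt(3)*(x - pi/6)/2 + 1/2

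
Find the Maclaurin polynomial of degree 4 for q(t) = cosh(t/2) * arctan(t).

Write out both Maclaurin series and multiply, keeping only the needed powers.
q(0) = 0
q′(0) = 1
q′′(0) = 0
q′′′(0) = -5/4
q^(4)(0) = 0
Then c_k = q^(k)(0)/k! gives each Taylor coefficient.

-5*t^3/24 + t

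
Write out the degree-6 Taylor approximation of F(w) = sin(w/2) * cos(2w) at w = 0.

1441*w^5/3840 - 49*w^3/48 + w/2

Write out both Maclaurin series and multiply, keeping only the needed powers.
F(0) = 0
F′(0) = 1/2
F′′(0) = 0
F′′′(0) = -49/8
F^(4)(0) = 0
F^(5)(0) = 1441/32
F^(6)(0) = 0
Dividing each by k! gives the coefficients c_0, ..., c_6.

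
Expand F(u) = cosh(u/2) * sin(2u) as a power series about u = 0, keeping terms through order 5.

Take the Cauchy product of the two expansions.

101*u^5/960 - 13*u^3/12 + 2*u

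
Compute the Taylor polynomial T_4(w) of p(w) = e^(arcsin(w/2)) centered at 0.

Substitute the inner expansion into the outer series and collect powers.
p(0) = 1
p′(0) = 1/2
p′′(0) = 1/4
p′′′(0) = 1/4
p^(4)(0) = 5/16

5*w^4/384 + w^3/24 + w^2/8 + w/2 + 1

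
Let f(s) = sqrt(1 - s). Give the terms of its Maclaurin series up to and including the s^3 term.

-s^3/16 - s^2/8 - s/2 + 1

[s^0] = 1;  [s^1] = -1/2;  [s^2] = -1/8;  [s^3] = -1/16.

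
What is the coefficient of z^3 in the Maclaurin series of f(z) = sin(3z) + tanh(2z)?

Expand each term separately and add.
f(0) = 0
f′(0) = 5
f′′(0) = 0
f′′′(0) = -43

-43/6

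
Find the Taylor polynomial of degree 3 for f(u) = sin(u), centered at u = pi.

f(pi) = 0
f′(pi) = -1
f′′(pi) = 0
f′′′(pi) = 1

(u - pi)^3/6 - (u - pi)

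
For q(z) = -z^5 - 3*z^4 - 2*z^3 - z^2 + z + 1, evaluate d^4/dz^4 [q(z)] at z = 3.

-432

From the series, [(z - 3)^4] q = -18; multiply by 4! = 24 to get -432.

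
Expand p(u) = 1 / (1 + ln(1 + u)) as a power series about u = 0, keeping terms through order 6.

3289*u^6/360 - 347*u^5/60 + 11*u^4/3 - 7*u^3/3 + 3*u^2/2 - u + 1

Write 1/(1+u) = 1 - u + u^2 - u^3 + ... and substitute the series for u.
p(0) = 1
p′(0) = -1
p′′(0) = 3
p′′′(0) = -14
p^(4)(0) = 88
p^(5)(0) = -694
p^(6)(0) = 6578
The Taylor polynomial is Σ p^(k)(0)/k! · u^k.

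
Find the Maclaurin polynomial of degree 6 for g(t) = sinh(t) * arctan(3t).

377*t^6/8 - 17*t^4/2 + 3*t^2

Write out both Maclaurin series and multiply, keeping only the needed powers.
g(0) = 0
g′(0) = 0
g′′(0) = 6
g′′′(0) = 0
g^(4)(0) = -204
g^(5)(0) = 0
g^(6)(0) = 33930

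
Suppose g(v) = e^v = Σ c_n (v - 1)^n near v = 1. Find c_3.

e/6

g(1) = e
g′(1) = e
g′′(1) = e
g′′′(1) = e
The Taylor polynomial is Σ g^(k)(1)/k! · (v - 1)^k.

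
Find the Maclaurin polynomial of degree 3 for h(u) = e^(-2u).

-4*u^3/3 + 2*u^2 - 2*u + 1

Differentiate repeatedly and evaluate at the center.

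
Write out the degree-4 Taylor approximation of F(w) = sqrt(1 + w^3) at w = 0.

Compute the successive derivatives at the expansion point and divide by k!.
F(0) = 1
F′(0) = 0
F′′(0) = 0
F′′′(0) = 3
F^(4)(0) = 0

w^3/2 + 1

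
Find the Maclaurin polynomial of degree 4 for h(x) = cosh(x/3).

x^4/1944 + x^2/18 + 1

[x^0] = 1;  [x^1] = 0;  [x^2] = 1/18;  [x^3] = 0;  [x^4] = 1/1944.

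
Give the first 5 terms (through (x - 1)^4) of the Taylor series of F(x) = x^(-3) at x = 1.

15*(x - 1)^4 - 10*(x - 1)^3 + 6*(x - 1)^2 - 3*(x - 1) + 1

Differentiate repeatedly and evaluate at the center.
F(1) = 1
F′(1) = -3
F′′(1) = 12
F′′′(1) = -60
F^(4)(1) = 360
Then c_k = F^(k)(1)/k! gives each Taylor coefficient.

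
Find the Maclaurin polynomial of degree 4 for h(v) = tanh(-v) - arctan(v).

2*v^3/3 - 2*v

Add the two expansions coefficient-wise.
h(0) = 0
h′(0) = -2
h′′(0) = 0
h′′′(0) = 4
h^(4)(0) = 0
Dividing each by k! gives the coefficients c_0, ..., c_4.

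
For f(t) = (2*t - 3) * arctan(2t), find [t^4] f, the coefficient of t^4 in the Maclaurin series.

Shift and add copies of the series according to the polynomial's terms.
f(0) = 0
f′(0) = -6
f′′(0) = 8
f′′′(0) = 48
f^(4)(0) = -128
So c_4 = f^(4)(0)/4! = -16/3.

-16/3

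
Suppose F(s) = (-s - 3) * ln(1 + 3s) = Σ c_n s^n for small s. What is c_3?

-45/2

Shift and add copies of the series according to the polynomial's terms.
F(0) = 0
F′(0) = -9
F′′(0) = 21
F′′′(0) = -135
The Taylor polynomial is Σ F^(k)(0)/k! · s^k.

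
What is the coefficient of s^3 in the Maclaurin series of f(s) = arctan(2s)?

Use the known series and substitute for the argument.
f(0) = 0
f′(0) = 2
f′′(0) = 0
f′′′(0) = -16
The Taylor polynomial is Σ f^(k)(0)/k! · s^k.

-8/3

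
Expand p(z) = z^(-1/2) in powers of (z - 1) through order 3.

[(z - 1)^0] = 1;  [(z - 1)^1] = -1/2;  [(z - 1)^2] = 3/8;  [(z - 1)^3] = -5/16.

-5*(z - 1)^3/16 + 3*(z - 1)^2/8 - (z - 1)/2 + 1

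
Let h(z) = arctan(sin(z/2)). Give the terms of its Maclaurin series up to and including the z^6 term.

3*z^5/256 - z^3/16 + z/2

Substitute the inner expansion into the outer series and collect powers.
h(0) = 0
h′(0) = 1/2
h′′(0) = 0
h′′′(0) = -3/8
h^(4)(0) = 0
h^(5)(0) = 45/32
h^(6)(0) = 0
The Taylor polynomial is Σ h^(k)(0)/k! · z^k.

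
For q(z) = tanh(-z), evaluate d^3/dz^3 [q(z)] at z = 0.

2

The coefficient of z^3 in the expansion is 1/3, so q′′′(0) = 3! * (1/3) = 2.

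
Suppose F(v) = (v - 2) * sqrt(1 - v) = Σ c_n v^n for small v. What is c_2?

-1/4

Multiply each power in the prefactor through the base expansion.
[v^0] = -2;  [v^1] = 2;  [v^2] = -1/4.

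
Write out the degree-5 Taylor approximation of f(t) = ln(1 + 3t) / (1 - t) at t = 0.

717*t^5/20 - 51*t^4/4 + 15*t^3/2 - 3*t^2/2 + 3*t

Take the Cauchy product of the two expansions.
[t^0] = 0;  [t^1] = 3;  [t^2] = -3/2;  [t^3] = 15/2;  [t^4] = -51/4;  [t^5] = 717/20.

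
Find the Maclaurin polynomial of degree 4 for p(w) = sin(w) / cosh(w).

Invert the denominator's series and multiply.
p(0) = 0
p′(0) = 1
p′′(0) = 0
p′′′(0) = -4
p^(4)(0) = 0

-2*w^3/3 + w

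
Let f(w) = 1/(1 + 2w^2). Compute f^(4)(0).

The coefficient of w^4 in the expansion is 4, so f^(4)(0) = 4! * (4) = 96.

96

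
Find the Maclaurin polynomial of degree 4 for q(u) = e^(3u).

27*u^4/8 + 9*u^3/2 + 9*u^2/2 + 3*u + 1

Apply the Taylor formula c_k = f^(k)(a)/k!.
q(0) = 1
q′(0) = 3
q′′(0) = 9
q′′′(0) = 27
q^(4)(0) = 81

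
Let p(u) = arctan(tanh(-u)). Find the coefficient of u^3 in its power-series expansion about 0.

Let u equal the inner series; expand the outer function in u and truncate.

2/3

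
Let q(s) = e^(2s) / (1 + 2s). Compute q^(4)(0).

Multiply the two series term by term and collect like powers.
The coefficient of s^4 in the expansion is 6, so q^(4)(0) = 4! * (6) = 144.

144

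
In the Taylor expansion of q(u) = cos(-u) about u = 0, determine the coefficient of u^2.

q(0) = 1
q′(0) = 0
q′′(0) = -1
So c_2 = q′′(0)/2! = -1/2.

-1/2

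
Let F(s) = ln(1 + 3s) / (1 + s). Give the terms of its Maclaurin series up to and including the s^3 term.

Take the Cauchy product of the two expansions.

33*s^3/2 - 15*s^2/2 + 3*s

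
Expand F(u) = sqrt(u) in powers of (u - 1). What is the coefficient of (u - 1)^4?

Compute the successive derivatives at the expansion point and divide by k!.
[(u - 1)^0] = 1;  [(u - 1)^1] = 1/2;  [(u - 1)^2] = -1/8;  [(u - 1)^3] = 1/16;  [(u - 1)^4] = -5/128.
So c_4 = F^(4)(1)/4! = -5/128.

-5/128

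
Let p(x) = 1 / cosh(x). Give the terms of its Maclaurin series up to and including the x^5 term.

Invert the denominator's series and multiply.
p(0) = 1
p′(0) = 0
p′′(0) = -1
p′′′(0) = 0
p^(4)(0) = 5
p^(5)(0) = 0
Dividing each by k! gives the coefficients c_0, ..., c_5.

5*x^4/24 - x^2/2 + 1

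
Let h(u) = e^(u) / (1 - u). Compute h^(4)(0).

65

Use 1/(1 - r) = Σ r^k on the denominator, then take the Cauchy product.
The coefficient of u^4 in the expansion is 65/24, so h^(4)(0) = 4! * (65/24) = 65.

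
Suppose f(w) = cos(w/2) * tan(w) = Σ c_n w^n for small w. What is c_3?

Expand each factor separately, then convolve coefficients.
[w^0] = 0;  [w^1] = 1;  [w^2] = 0;  [w^3] = 5/24.
So c_3 = f′′′(0)/3! = 5/24.

5/24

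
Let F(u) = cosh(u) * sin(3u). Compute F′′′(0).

-18

Multiply the two series term by term and collect like powers.
From the series, [u^3] F = -3; multiply by 3! = 6 to get -18.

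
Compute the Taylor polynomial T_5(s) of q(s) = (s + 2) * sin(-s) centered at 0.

-s^5/60 + s^4/6 + s^3/3 - s^2 - 2*s

Distribute the polynomial across the series and collect like powers.
q(0) = 0
q′(0) = -2
q′′(0) = -2
q′′′(0) = 2
q^(4)(0) = 4
q^(5)(0) = -2
The Taylor polynomial is Σ q^(k)(0)/k! · s^k.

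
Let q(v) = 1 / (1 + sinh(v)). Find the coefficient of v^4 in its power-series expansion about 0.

Use the geometric series for the reciprocal, then substitute.
q(0) = 1
q′(0) = -1
q′′(0) = 2
q′′′(0) = -7
q^(4)(0) = 32
So c_4 = q^(4)(0)/4! = 4/3.

4/3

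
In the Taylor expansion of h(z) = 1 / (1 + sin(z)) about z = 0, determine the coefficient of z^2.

Use the geometric series for the reciprocal, then substitute.
h(0) = 1
h′(0) = -1
h′′(0) = 2

1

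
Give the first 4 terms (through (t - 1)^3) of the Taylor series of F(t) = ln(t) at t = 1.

Differentiate repeatedly and evaluate at the center.
[(t - 1)^0] = 0;  [(t - 1)^1] = 1;  [(t - 1)^2] = -1/2;  [(t - 1)^3] = 1/3.

(t - 1)^3/3 - (t - 1)^2/2 + (t - 1)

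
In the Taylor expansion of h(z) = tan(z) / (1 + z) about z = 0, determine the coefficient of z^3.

Write out both Maclaurin series and multiply, keeping only the needed powers.
h(0) = 0
h′(0) = 1
h′′(0) = -2
h′′′(0) = 8

4/3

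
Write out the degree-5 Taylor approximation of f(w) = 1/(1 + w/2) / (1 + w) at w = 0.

Expand each factor separately, then convolve coefficients.
f(0) = 1
f′(0) = -3/2
f′′(0) = 7/2
f′′′(0) = -45/4
f^(4)(0) = 93/2
f^(5)(0) = -945/4
Dividing each by k! gives the coefficients c_0, ..., c_5.

-63*w^5/32 + 31*w^4/16 - 15*w^3/8 + 7*w^2/4 - 3*w/2 + 1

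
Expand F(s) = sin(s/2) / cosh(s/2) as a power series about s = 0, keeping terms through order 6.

Write the quotient as an unknown series and match coefficients against numerator = denominator · series.

3*s^5/320 - s^3/12 + s/2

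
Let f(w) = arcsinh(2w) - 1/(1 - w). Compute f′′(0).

-2

Add the two expansions coefficient-wise.
From the series, [w^2] f = -1; multiply by 2! = 2 to get -2.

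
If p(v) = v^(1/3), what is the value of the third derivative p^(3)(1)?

The coefficient of (v - 1)^3 in the expansion is 5/81, so p′′′(1) = 3! * (5/81) = 10/27.

10/27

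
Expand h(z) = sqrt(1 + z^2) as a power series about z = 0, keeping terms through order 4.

Differentiate repeatedly and evaluate at the center.
h(0) = 1
h′(0) = 0
h′′(0) = 1
h′′′(0) = 0
h^(4)(0) = -3

-z^4/8 + z^2/2 + 1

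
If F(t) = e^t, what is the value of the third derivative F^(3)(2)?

e^(2)

From the series, [(t - 2)^3] F = e^(2)/6; multiply by 3! = 6 to get e^(2).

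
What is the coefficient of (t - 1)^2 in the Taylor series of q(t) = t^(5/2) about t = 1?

q(1) = 1
q′(1) = 5/2
q′′(1) = 15/4
So c_2 = q′′(1)/2! = 15/8.

15/8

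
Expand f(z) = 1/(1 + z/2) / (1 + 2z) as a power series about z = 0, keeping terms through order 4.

Take the Cauchy product of the two expansions.

341*z^4/16 - 85*z^3/8 + 21*z^2/4 - 5*z/2 + 1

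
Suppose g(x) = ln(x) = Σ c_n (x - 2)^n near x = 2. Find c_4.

-1/64

Apply the Taylor formula c_k = f^(k)(a)/k!.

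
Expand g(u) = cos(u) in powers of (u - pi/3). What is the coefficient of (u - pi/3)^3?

sqrt(3)/12

Compute the successive derivatives at the expansion point and divide by k!.
g(pi/3) = 1/2
g′(pi/3) = -sqrt(3)/2
g′′(pi/3) = -1/2
g′′′(pi/3) = sqrt(3)/2
So c_3 = g′′′(pi/3)/3! = sqrt(3)/12.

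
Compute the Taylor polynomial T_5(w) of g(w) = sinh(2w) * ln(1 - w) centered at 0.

-7*w^5/6 - 2*w^4 - w^3 - 2*w^2

Write out both Maclaurin series and multiply, keeping only the needed powers.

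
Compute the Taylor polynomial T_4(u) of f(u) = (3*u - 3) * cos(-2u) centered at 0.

-2*u^4 - 6*u^3 + 6*u^2 + 3*u - 3

Distribute the polynomial across the series and collect like powers.
f(0) = -3
f′(0) = 3
f′′(0) = 12
f′′′(0) = -36
f^(4)(0) = -48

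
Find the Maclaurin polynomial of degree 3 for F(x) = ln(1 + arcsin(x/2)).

Compose series: expand the inner function first, then feed it into the outer expansion.
F(0) = 0
F′(0) = 1/2
F′′(0) = -1/4
F′′′(0) = 3/8
Then c_k = F^(k)(0)/k! gives each Taylor coefficient.

x^3/16 - x^2/8 + x/2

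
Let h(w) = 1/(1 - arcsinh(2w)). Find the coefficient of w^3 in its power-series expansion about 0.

Substitute the inner expansion into the outer series and collect powers.
[w^0] = 1;  [w^1] = 2;  [w^2] = 4;  [w^3] = 20/3.
So c_3 = h′′′(0)/3! = 20/3.

20/3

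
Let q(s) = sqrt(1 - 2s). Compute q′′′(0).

-3

From the series, [s^3] q = -1/2; multiply by 3! = 6 to get -3.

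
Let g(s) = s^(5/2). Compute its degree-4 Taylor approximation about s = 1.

-5*(s - 1)^4/128 + 5*(s - 1)^3/16 + 15*(s - 1)^2/8 + 5*(s - 1)/2 + 1

g(1) = 1
g′(1) = 5/2
g′′(1) = 15/4
g′′′(1) = 15/8
g^(4)(1) = -15/16
Then c_k = g^(k)(1)/k! gives each Taylor coefficient.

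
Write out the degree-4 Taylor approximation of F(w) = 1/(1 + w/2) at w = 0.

w^4/16 - w^3/8 + w^2/4 - w/2 + 1

Compute the successive derivatives at the expansion point and divide by k!.
[w^0] = 1;  [w^1] = -1/2;  [w^2] = 1/4;  [w^3] = -1/8;  [w^4] = 1/16.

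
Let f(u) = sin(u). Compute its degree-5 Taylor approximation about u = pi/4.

sqrt(2)*(u - pi/4)^5/240 + sqrt(2)*(u - pi/4)^4/48 - sqrt(2)*(u - pi/4)^3/12 - sqrt(2)*(u - pi/4)^2/4 + sqrt(2)*(u - pi/4)/2 + sqrt(2)/2

Compute the successive derivatives at the expansion point and divide by k!.
[(u - pi/4)^0] = sqrt(2)/2;  [(u - pi/4)^1] = sqrt(2)/2;  [(u - pi/4)^2] = -sqrt(2)/4;  [(u - pi/4)^3] = -sqrt(2)/12;  [(u - pi/4)^4] = sqrt(2)/48;  [(u - pi/4)^5] = sqrt(2)/240.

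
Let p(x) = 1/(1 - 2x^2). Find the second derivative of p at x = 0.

4

The coefficient of x^2 in the expansion is 2, so p′′(0) = 2! * (2) = 4.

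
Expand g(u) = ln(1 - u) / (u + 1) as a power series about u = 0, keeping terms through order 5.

-47*u^5/60 + 7*u^4/12 - 5*u^3/6 + u^2/2 - u

Use 1/(1 - r) = Σ r^k on the denominator, then take the Cauchy product.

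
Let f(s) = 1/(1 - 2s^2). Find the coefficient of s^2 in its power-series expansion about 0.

2

c_2 = f′′(0)/2! = 2.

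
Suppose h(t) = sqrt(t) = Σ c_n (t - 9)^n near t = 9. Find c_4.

Apply the Taylor formula c_k = f^(k)(a)/k!.
h(9) = 3
h′(9) = 1/6
h′′(9) = -1/108
h′′′(9) = 1/648
h^(4)(9) = -5/11664

-5/279936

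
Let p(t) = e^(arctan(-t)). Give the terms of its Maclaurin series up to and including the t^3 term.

Compose series: expand the inner function first, then feed it into the outer expansion.
[t^0] = 1;  [t^1] = -1;  [t^2] = 1/2;  [t^3] = 1/6.

t^3/6 + t^2/2 - t + 1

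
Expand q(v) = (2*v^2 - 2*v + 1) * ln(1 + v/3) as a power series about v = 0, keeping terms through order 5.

Shift and add copies of the series according to the polynomial's terms.
[v^0] = 0;  [v^1] = 1/3;  [v^2] = -13/18;  [v^3] = 64/81;  [v^4] = -5/36;  [v^5] = 77/2430.

77*v^5/2430 - 5*v^4/36 + 64*v^3/81 - 13*v^2/18 + v/3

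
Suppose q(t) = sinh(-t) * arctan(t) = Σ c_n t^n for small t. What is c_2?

-1

Multiply the two series term by term and collect like powers.
q(0) = 0
q′(0) = 0
q′′(0) = -2
Dividing each by k! gives the coefficients c_0, ..., c_2.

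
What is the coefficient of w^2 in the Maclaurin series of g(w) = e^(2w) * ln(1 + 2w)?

Expand each factor separately, then convolve coefficients.
g(0) = 0
g′(0) = 2
g′′(0) = 4
So c_2 = g′′(0)/2! = 2.

2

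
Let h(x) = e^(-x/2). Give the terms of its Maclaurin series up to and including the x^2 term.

x^2/8 - x/2 + 1

[x^0] = 1;  [x^1] = -1/2;  [x^2] = 1/8.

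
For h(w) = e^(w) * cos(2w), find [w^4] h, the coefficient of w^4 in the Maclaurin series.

Expand each factor separately, then convolve coefficients.
h(0) = 1
h′(0) = 1
h′′(0) = -3
h′′′(0) = -11
h^(4)(0) = -7
So c_4 = h^(4)(0)/4! = -7/24.

-7/24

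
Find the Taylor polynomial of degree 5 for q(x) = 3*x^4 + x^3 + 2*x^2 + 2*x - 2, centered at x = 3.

Differentiate repeatedly and evaluate at the center.
q(3) = 292
q′(3) = 365
q′′(3) = 346
q′′′(3) = 222
q^(4)(3) = 72
q^(5)(3) = 0

3*(x - 3)^4 + 37*(x - 3)^3 + 173*(x - 3)^2 + 365*(x - 3) + 292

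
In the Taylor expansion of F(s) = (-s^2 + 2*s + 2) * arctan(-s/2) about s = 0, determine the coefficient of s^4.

Multiply each power in the prefactor through the base expansion.
[s^0] = 0;  [s^1] = -1;  [s^2] = -1;  [s^3] = 7/12;  [s^4] = 1/12.
So c_4 = F^(4)(0)/4! = 1/12.

1/12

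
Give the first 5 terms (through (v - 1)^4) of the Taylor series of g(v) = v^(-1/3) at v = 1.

35*(v - 1)^4/243 - 14*(v - 1)^3/81 + 2*(v - 1)^2/9 - (v - 1)/3 + 1

g(1) = 1
g′(1) = -1/3
g′′(1) = 4/9
g′′′(1) = -28/27
g^(4)(1) = 280/81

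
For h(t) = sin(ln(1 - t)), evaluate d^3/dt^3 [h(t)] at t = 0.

-1

Compose series: expand the inner function first, then feed it into the outer expansion.
From the series, [t^3] h = -1/6; multiply by 3! = 6 to get -1.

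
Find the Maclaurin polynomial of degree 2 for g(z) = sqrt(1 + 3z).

-9*z^2/8 + 3*z/2 + 1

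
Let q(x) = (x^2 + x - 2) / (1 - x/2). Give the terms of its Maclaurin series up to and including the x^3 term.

x^3/2 + x^2 - 2

Distribute the polynomial across the series and collect like powers.
q(0) = -2
q′(0) = 0
q′′(0) = 2
q′′′(0) = 3
Then c_k = q^(k)(0)/k! gives each Taylor coefficient.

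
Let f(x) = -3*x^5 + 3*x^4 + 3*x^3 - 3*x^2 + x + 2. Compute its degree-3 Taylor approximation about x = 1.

-15*(x - 1)^3 - 6*(x - 1)^2 + (x - 1) + 3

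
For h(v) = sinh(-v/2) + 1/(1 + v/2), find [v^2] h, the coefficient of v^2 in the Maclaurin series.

Combine the two series term by term.
h(0) = 1
h′(0) = -1
h′′(0) = 1/2
So c_2 = h′′(0)/2! = 1/4.

1/4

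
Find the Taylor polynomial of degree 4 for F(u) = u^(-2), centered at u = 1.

5*(u - 1)^4 - 4*(u - 1)^3 + 3*(u - 1)^2 - 2*(u - 1) + 1

F(1) = 1
F′(1) = -2
F′′(1) = 6
F′′′(1) = -24
F^(4)(1) = 120
Dividing each by k! gives the coefficients c_0, ..., c_4.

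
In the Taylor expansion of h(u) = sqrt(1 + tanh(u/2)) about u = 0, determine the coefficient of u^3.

Compose series: expand the inner function first, then feed it into the outer expansion.
[u^0] = 1;  [u^1] = 1/4;  [u^2] = -1/32;  [u^3] = -5/384.

-5/384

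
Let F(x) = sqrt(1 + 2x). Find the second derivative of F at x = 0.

From the series, [x^2] F = -1/2; multiply by 2! = 2 to get -1.

-1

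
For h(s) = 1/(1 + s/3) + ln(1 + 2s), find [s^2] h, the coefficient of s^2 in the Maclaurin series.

-17/9

Combine the two series term by term.
h(0) = 1
h′(0) = 5/3
h′′(0) = -34/9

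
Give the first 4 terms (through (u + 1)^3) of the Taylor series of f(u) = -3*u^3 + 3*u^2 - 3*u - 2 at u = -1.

-3*(u + 1)^3 + 12*(u + 1)^2 - 18*(u + 1) + 7

[(u + 1)^0] = 7;  [(u + 1)^1] = -18;  [(u + 1)^2] = 12;  [(u + 1)^3] = -3.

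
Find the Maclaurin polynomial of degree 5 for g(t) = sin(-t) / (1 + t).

-101*t^5/120 + 5*t^4/6 - 5*t^3/6 + t^2 - t

Multiply the two series term by term and collect like powers.
[t^0] = 0;  [t^1] = -1;  [t^2] = 1;  [t^3] = -5/6;  [t^4] = 5/6;  [t^5] = -101/120.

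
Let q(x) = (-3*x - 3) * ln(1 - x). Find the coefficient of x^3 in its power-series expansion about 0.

Distribute the polynomial across the series and collect like powers.
q(0) = 0
q′(0) = 3
q′′(0) = 9
q′′′(0) = 15

5/2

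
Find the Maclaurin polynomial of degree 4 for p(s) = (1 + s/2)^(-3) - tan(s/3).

15*s^4/16 - 409*s^3/324 + 3*s^2/2 - 11*s/6 + 1

Combine the two series term by term.
[s^0] = 1;  [s^1] = -11/6;  [s^2] = 3/2;  [s^3] = -409/324;  [s^4] = 15/16.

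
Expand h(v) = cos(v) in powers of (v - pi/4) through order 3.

Apply the Taylor formula c_k = f^(k)(a)/k!.
h(pi/4) = sqrt(2)/2
h′(pi/4) = -sqrt(2)/2
h′′(pi/4) = -sqrt(2)/2
h′′′(pi/4) = sqrt(2)/2
The Taylor polynomial is Σ h^(k)(pi/4)/k! · (v - pi/4)^k.

sqrt(2)*(v - pi/4)^3/12 - sqrt(2)*(v - pi/4)^2/4 - sqrt(2)*(v - pi/4)/2 + sqrt(2)/2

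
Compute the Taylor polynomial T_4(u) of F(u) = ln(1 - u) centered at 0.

-u^4/4 - u^3/3 - u^2/2 - u

F(0) = 0
F′(0) = -1
F′′(0) = -1
F′′′(0) = -2
F^(4)(0) = -6
Then c_k = F^(k)(0)/k! gives each Taylor coefficient.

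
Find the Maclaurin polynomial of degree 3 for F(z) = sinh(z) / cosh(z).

-z^3/3 + z

Divide the numerator series by the denominator series (power-series long division).
[z^0] = 0;  [z^1] = 1;  [z^2] = 0;  [z^3] = -1/3.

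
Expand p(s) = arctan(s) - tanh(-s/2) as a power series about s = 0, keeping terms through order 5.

Expand each term separately and add.

49*s^5/240 - 3*s^3/8 + 3*s/2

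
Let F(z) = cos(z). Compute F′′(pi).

1

The coefficient of (z - pi)^2 in the expansion is 1/2, so F′′(pi) = 2! * (1/2) = 1.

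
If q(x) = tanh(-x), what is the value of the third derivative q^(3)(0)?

From the series, [x^3] q = 1/3; multiply by 3! = 6 to get 2.

2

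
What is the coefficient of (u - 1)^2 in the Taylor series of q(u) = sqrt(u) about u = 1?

q(1) = 1
q′(1) = 1/2
q′′(1) = -1/4

-1/8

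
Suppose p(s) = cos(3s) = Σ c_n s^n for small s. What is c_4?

27/8

Compute the successive derivatives at the expansion point and divide by k!.
p(0) = 1
p′(0) = 0
p′′(0) = -9
p′′′(0) = 0
p^(4)(0) = 81
So c_4 = p^(4)(0)/4! = 27/8.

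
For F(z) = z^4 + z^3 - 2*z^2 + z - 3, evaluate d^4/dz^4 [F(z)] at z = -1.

The coefficient of (z + 1)^4 in the expansion is 1, so F^(4)(-1) = 4! * (1) = 24.

24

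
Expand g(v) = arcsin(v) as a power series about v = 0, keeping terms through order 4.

g(0) = 0
g′(0) = 1
g′′(0) = 0
g′′′(0) = 1
g^(4)(0) = 0

v^3/6 + v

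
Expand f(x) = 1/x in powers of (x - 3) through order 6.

(x - 3)^6/2187 - (x - 3)^5/729 + (x - 3)^4/243 - (x - 3)^3/81 + (x - 3)^2/27 - (x - 3)/9 + 1/3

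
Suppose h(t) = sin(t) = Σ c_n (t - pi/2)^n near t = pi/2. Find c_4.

1/24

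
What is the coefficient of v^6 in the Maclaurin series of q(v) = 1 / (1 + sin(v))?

Write 1/(1+u) = 1 - u + u^2 - u^3 + ... and substitute the series for u.
q(0) = 1
q′(0) = -1
q′′(0) = 2
q′′′(0) = -5
q^(4)(0) = 16
q^(5)(0) = -61
q^(6)(0) = 272

17/45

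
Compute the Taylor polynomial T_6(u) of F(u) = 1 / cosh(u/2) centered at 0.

-61*u^6/46080 + 5*u^4/384 - u^2/8 + 1

Write the quotient as an unknown series and match coefficients against numerator = denominator · series.
F(0) = 1
F′(0) = 0
F′′(0) = -1/4
F′′′(0) = 0
F^(4)(0) = 5/16
F^(5)(0) = 0
F^(6)(0) = -61/64
Dividing each by k! gives the coefficients c_0, ..., c_6.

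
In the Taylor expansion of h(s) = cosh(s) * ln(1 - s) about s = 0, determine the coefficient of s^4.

Write out both Maclaurin series and multiply, keeping only the needed powers.

-1/2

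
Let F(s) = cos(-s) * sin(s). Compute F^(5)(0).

16

Take the Cauchy product of the two expansions.
The coefficient of s^5 in the expansion is 2/15, so F^(5)(0) = 5! * (2/15) = 16.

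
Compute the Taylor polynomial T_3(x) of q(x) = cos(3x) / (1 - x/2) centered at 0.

Take the Cauchy product of the two expansions.

-17*x^3/8 - 17*x^2/4 + x/2 + 1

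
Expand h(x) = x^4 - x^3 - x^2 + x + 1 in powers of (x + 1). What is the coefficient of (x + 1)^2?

h(-1) = 1
h′(-1) = -4
h′′(-1) = 16

8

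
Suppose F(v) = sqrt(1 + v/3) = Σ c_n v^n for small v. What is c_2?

-1/72

Apply the Taylor formula c_k = f^(k)(a)/k!.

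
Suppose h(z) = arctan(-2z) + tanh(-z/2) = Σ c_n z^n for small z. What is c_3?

65/24

Add the two expansions coefficient-wise.
h(0) = 0
h′(0) = -5/2
h′′(0) = 0
h′′′(0) = 65/4
So c_3 = h′′′(0)/3! = 65/24.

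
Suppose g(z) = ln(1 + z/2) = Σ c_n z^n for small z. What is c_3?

1/24

g(0) = 0
g′(0) = 1/2
g′′(0) = -1/4
g′′′(0) = 1/4
So c_3 = g′′′(0)/3! = 1/24.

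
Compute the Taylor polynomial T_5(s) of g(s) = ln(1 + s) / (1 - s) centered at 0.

Multiply the two series term by term and collect like powers.
g(0) = 0
g′(0) = 1
g′′(0) = 1
g′′′(0) = 5
g^(4)(0) = 14
g^(5)(0) = 94
Dividing each by k! gives the coefficients c_0, ..., c_5.

47*s^5/60 + 7*s^4/12 + 5*s^3/6 + s^2/2 + s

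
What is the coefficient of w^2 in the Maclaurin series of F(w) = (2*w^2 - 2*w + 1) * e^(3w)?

1/2

Distribute the polynomial across the series and collect like powers.
F(0) = 1
F′(0) = 1
F′′(0) = 1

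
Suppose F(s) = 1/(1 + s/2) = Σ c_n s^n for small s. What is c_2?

F(0) = 1
F′(0) = -1/2
F′′(0) = 1/2
Dividing each by k! gives the coefficients c_0, ..., c_2.

1/4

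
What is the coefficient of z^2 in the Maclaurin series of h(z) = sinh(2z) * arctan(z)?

Multiply the two series term by term and collect like powers.

2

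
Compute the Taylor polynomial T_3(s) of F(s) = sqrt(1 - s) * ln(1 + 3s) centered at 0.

Multiply the two series term by term and collect like powers.
[s^0] = 0;  [s^1] = 3;  [s^2] = -6;  [s^3] = 87/8.

87*s^3/8 - 6*s^2 + 3*s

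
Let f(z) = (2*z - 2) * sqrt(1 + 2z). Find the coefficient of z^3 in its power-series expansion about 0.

Distribute the polynomial across the series and collect like powers.
f(0) = -2
f′(0) = 0
f′′(0) = 6
f′′′(0) = -12

-2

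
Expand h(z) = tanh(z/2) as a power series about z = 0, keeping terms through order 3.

-z^3/24 + z/2

Use the known series and substitute for the argument.
[z^0] = 0;  [z^1] = 1/2;  [z^2] = 0;  [z^3] = -1/24.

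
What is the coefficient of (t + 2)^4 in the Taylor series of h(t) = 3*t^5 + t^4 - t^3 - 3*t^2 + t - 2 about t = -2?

-29

[(t + 2)^0] = -88;  [(t + 2)^1] = 209;  [(t + 2)^2] = -213;  [(t + 2)^3] = 111;  [(t + 2)^4] = -29.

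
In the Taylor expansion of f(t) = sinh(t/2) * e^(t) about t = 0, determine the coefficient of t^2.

Write out both Maclaurin series and multiply, keeping only the needed powers.
f(0) = 0
f′(0) = 1/2
f′′(0) = 1
So c_2 = f′′(0)/2! = 1/2.

1/2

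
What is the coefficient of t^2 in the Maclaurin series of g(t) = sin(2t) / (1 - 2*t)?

Multiply the numerator's expansion by the denominator's geometric series.
g(0) = 0
g′(0) = 2
g′′(0) = 8
So c_2 = g′′(0)/2! = 4.

4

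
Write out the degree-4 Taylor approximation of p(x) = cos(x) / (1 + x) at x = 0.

Take the Cauchy product of the two expansions.
[x^0] = 1;  [x^1] = -1;  [x^2] = 1/2;  [x^3] = -1/2;  [x^4] = 13/24.

13*x^4/24 - x^3/2 + x^2/2 - x + 1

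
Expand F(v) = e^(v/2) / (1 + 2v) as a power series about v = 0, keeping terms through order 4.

1595*v^4/128 - 299*v^3/48 + 25*v^2/8 - 3*v/2 + 1

Expand each factor separately, then convolve coefficients.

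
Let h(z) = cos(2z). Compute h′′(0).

The coefficient of z^2 in the expansion is -2, so h′′(0) = 2! * (-2) = -4.

-4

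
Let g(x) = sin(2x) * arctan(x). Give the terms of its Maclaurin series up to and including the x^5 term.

-2*x^4 + 2*x^2

Take the Cauchy product of the two expansions.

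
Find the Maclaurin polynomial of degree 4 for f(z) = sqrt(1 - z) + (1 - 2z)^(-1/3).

70465*z^4/31104 + 1711*z^3/1296 + 55*z^2/72 + z/6 + 2

Combine the two series term by term.
f(0) = 2
f′(0) = 1/6
f′′(0) = 55/36
f′′′(0) = 1711/216
f^(4)(0) = 70465/1296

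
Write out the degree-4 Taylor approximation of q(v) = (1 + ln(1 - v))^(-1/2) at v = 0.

Plug the Maclaurin series of the inner function into that of the outer and collect terms.
q(0) = 1
q′(0) = 1/2
q′′(0) = 5/4
q′′′(0) = 41/8
q^(4)(0) = 465/16

155*v^4/128 + 41*v^3/48 + 5*v^2/8 + v/2 + 1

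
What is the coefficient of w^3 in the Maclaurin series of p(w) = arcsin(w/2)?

p(0) = 0
p′(0) = 1/2
p′′(0) = 0
p′′′(0) = 1/8
So c_3 = p′′′(0)/3! = 1/48.

1/48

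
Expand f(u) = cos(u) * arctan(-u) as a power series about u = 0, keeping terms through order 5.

Write out both Maclaurin series and multiply, keeping only the needed powers.
[u^0] = 0;  [u^1] = -1;  [u^2] = 0;  [u^3] = 5/6;  [u^4] = 0;  [u^5] = -49/120.

-49*u^5/120 + 5*u^3/6 - u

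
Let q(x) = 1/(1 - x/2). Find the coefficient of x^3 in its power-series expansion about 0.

q(0) = 1
q′(0) = 1/2
q′′(0) = 1/2
q′′′(0) = 3/4

1/8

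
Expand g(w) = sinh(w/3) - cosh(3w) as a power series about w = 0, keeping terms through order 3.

Add the two expansions coefficient-wise.
[w^0] = -1;  [w^1] = 1/3;  [w^2] = -9/2;  [w^3] = 1/162.

w^3/162 - 9*w^2/2 + w/3 - 1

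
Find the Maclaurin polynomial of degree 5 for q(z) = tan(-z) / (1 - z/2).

-67*z^5/240 - 7*z^4/24 - 7*z^3/12 - z^2/2 - z

Multiply the two series term by term and collect like powers.
q(0) = 0
q′(0) = -1
q′′(0) = -1
q′′′(0) = -7/2
q^(4)(0) = -7
q^(5)(0) = -67/2
The Taylor polynomial is Σ q^(k)(0)/k! · z^k.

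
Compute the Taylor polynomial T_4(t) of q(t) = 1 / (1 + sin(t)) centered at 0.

Expand as Σ (-1)^k u^k with u equal to the inner function's series.
q(0) = 1
q′(0) = -1
q′′(0) = 2
q′′′(0) = -5
q^(4)(0) = 16
Then c_k = q^(k)(0)/k! gives each Taylor coefficient.

2*t^4/3 - 5*t^3/6 + t^2 - t + 1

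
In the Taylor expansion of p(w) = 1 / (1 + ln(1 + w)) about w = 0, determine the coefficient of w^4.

11/3

Write 1/(1+u) = 1 - u + u^2 - u^3 + ... and substitute the series for u.
p(0) = 1
p′(0) = -1
p′′(0) = 3
p′′′(0) = -14
p^(4)(0) = 88
So c_4 = p^(4)(0)/4! = 11/3.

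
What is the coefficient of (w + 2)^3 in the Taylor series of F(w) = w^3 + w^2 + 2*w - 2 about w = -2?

1

Differentiate repeatedly and evaluate at the center.
F(-2) = -10
F′(-2) = 10
F′′(-2) = -10
F′′′(-2) = 6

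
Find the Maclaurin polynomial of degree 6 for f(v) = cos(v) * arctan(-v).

Take the Cauchy product of the two expansions.
f(0) = 0
f′(0) = -1
f′′(0) = 0
f′′′(0) = 5
f^(4)(0) = 0
f^(5)(0) = -49
f^(6)(0) = 0

-49*v^5/120 + 5*v^3/6 - v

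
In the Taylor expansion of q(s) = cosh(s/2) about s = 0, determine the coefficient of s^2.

q(0) = 1
q′(0) = 0
q′′(0) = 1/4
So c_2 = q′′(0)/2! = 1/8.

1/8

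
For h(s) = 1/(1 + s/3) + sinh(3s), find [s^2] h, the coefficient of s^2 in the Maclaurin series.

Expand each term separately and add.
h(0) = 1
h′(0) = 8/3
h′′(0) = 2/9
So c_2 = h′′(0)/2! = 1/9.

1/9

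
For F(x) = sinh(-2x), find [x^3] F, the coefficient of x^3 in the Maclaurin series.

-4/3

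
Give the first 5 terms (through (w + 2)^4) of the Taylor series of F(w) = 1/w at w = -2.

-(w + 2)^4/32 - (w + 2)^3/16 - (w + 2)^2/8 - (w + 2)/4 - 1/2

F(-2) = -1/2
F′(-2) = -1/4
F′′(-2) = -1/4
F′′′(-2) = -3/8
F^(4)(-2) = -3/4
Dividing each by k! gives the coefficients c_0, ..., c_4.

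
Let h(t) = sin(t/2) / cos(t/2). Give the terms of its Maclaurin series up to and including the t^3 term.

t^3/24 + t/2

Invert the denominator's series and multiply.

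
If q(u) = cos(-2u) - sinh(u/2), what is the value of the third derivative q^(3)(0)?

-1/8

Add the two expansions coefficient-wise.
The coefficient of u^3 in the expansion is -1/48, so q′′′(0) = 3! * (-1/48) = -1/8.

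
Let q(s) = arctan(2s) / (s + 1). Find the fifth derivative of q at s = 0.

Expand 1/(denominator) as a geometric series and multiply by the numerator's series.
The coefficient of s^5 in the expansion is 86/15, so q^(5)(0) = 5! * (86/15) = 688.

688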